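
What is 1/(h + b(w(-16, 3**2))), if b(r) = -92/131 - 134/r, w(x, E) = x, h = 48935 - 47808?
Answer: 1048/1189137 ≈ 0.00088131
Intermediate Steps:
h = 1127
b(r) = -92/131 - 134/r (b(r) = -92*1/131 - 134/r = -92/131 - 134/r)
1/(h + b(w(-16, 3**2))) = 1/(1127 + (-92/131 - 134/(-16))) = 1/(1127 + (-92/131 - 134*(-1/16))) = 1/(1127 + (-92/131 + 67/8)) = 1/(1127 + 8041/1048) = 1/(1189137/1048) = 1048/1189137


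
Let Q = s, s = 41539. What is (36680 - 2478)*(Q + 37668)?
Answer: 2709037814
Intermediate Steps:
Q = 41539
(36680 - 2478)*(Q + 37668) = (36680 - 2478)*(41539 + 37668) = 34202*79207 = 2709037814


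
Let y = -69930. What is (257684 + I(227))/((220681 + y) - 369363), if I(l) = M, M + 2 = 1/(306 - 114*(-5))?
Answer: -225729433/191504112 ≈ -1.1787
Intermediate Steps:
M = -1751/876 (M = -2 + 1/(306 - 114*(-5)) = -2 + 1/(306 + 570) = -2 + 1/876 = -1751/876 ≈ -1.9989)
I(l) = -1751/876
(257684 + I(227))/((220681 + y) - 369363) = (257684 - 1751/876)/((220681 - 69930) - 369363) = 225729433/(876*(150751 - 369363)) = (225729433/876)/(-218612) = (225729433/876)*(-1/218612) = -225729433/191504112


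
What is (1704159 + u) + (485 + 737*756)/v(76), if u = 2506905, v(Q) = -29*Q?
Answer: 9280627399/2204 ≈ 4.2108e+6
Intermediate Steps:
(1704159 + u) + (485 + 737*756)/v(76) = (1704159 + 2506905) + (485 + 737*756)/((-29*76)) = 4211064 + (485 + 557172)/(-2204) = 4211064 + 557657*(-1/2204) = 4211064 - 557657/2204 = 9280627399/2204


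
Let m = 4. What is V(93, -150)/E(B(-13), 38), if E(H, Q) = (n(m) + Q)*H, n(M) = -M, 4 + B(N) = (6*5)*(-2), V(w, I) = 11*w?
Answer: -1023/2176 ≈ -0.47013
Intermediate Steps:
B(N) = -64 (B(N) = -4 + (6*5)*(-2) = -4 + 30*(-2) = -4 - 60 = -64)
E(H, Q) = H*(-4 + Q) (E(H, Q) = (-1*4 + Q)*H = (-4 + Q)*H = H*(-4 + Q))
V(93, -150)/E(B(-13), 38) = (11*93)/((-64*(-4 + 38))) = 1023/((-64*34)) = 1023/(-2176) = 1023*(-1/2176) = -1023/2176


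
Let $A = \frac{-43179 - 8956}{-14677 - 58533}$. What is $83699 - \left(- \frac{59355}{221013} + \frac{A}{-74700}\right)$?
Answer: $\frac{2248112173675297039}{26859400471800} \approx 83699.0$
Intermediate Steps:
$A = \frac{10427}{14642}$ ($A = - \frac{52135}{-73210} = \left(-52135\right) \left(- \frac{1}{73210}\right) = \frac{10427}{14642} \approx 0.71213$)
$83699 - \left(- \frac{59355}{221013} + \frac{A}{-74700}\right) = 83699 - \left(- \frac{59355}{221013} + \frac{10427}{14642 \left(-74700\right)}\right) = 83699 - \left(\left(-59355\right) \frac{1}{221013} + \frac{10427}{14642} \left(- \frac{1}{74700}\right)\right) = 83699 - \left(- \frac{6595}{24557} - \frac{10427}{1093757400}\right) = 83699 - - \frac{7213586108839}{26859400471800} = 83699 + \frac{7213586108839}{26859400471800} = \frac{2248112173675297039}{26859400471800}$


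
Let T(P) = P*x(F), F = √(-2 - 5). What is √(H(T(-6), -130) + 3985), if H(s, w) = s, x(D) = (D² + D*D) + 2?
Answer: √4057 ≈ 63.695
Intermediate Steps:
F = I*√7 (F = √(-7) = I*√7 ≈ 2.6458*I)
x(D) = 2 + 2*D² (x(D) = (D² + D²) + 2 = 2*D² + 2 = 2 + 2*D²)
T(P) = -12*P (T(P) = P*(2 + 2*(I*√7)²) = P*(2 + 2*(-7)) = P*(2 - 14) = P*(-12) = -12*P)
√(H(T(-6), -130) + 3985) = √(-12*(-6) + 3985) = √(72 + 3985) = √4057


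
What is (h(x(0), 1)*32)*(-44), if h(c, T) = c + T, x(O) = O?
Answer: -1408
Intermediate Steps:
h(c, T) = T + c
(h(x(0), 1)*32)*(-44) = ((1 + 0)*32)*(-44) = (1*32)*(-44) = 32*(-44) = -1408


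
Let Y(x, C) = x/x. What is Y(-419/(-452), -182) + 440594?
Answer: 440595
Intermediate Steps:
Y(x, C) = 1
Y(-419/(-452), -182) + 440594 = 1 + 440594 = 440595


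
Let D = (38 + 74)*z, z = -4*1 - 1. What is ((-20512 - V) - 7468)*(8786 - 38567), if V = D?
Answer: 816595020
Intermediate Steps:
z = -5 (z = -4 - 1 = -5)
D = -560 (D = (38 + 74)*(-5) = 112*(-5) = -560)
V = -560
((-20512 - V) - 7468)*(8786 - 38567) = ((-20512 - 1*(-560)) - 7468)*(8786 - 38567) = ((-20512 + 560) - 7468)*(-29781) = (-19952 - 7468)*(-29781) = -27420*(-29781) = 816595020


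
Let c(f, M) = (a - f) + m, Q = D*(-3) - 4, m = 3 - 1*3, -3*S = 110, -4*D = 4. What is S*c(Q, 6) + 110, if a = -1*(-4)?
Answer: -220/3 ≈ -73.333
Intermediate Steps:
D = -1 (D = -1/4*4 = -1)
a = 4
S = -110/3 (S = -1/3*110 = -110/3 ≈ -36.667)
m = 0 (m = 3 - 3 = 0)
Q = -1 (Q = -1*(-3) - 4 = 3 - 4 = -1)
c(f, M) = 4 - f (c(f, M) = (4 - f) + 0 = 4 - f)
S*c(Q, 6) + 110 = -110*(4 - 1*(-1))/3 + 110 = -110*(4 + 1)/3 + 110 = -110/3*5 + 110 = -550/3 + 110 = -220/3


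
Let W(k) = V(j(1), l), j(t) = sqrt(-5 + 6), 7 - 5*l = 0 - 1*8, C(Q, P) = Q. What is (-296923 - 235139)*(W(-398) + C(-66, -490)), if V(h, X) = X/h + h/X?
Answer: 33342552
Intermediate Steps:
l = 3 (l = 7/5 - (0 - 1*8)/5 = 7/5 - (0 - 8)/5 = 7/5 - 1/5*(-8) = 7/5 + 8/5 = 3)
j(t) = 1 (j(t) = sqrt(1) = 1)
W(k) = 10/3 (W(k) = 3/1 + 1/3 = 3*1 + 1*(1/3) = 3 + 1/3 = 10/3)
(-296923 - 235139)*(W(-398) + C(-66, -490)) = (-296923 - 235139)*(10/3 - 66) = -532062*(-188/3) = 33342552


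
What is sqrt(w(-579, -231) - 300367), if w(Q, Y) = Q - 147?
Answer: I*sqrt(301093) ≈ 548.72*I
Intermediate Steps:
w(Q, Y) = -147 + Q
sqrt(w(-579, -231) - 300367) = sqrt((-147 - 579) - 300367) = sqrt(-726 - 300367) = sqrt(-301093) = I*sqrt(301093)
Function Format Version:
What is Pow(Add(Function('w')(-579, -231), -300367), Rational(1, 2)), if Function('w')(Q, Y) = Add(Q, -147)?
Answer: Mul(I, Pow(301093, Rational(1, 2))) ≈ Mul(548.72, I)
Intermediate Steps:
Function('w')(Q, Y) = Add(-147, Q)
Pow(Add(Function('w')(-579, -231), -300367), Rational(1, 2)) = Pow(Add(Add(-147, -579), -300367), Rational(1, 2)) = Pow(Add(-726, -300367), Rational(1, 2)) = Pow(-301093, Rational(1, 2)) = Mul(I, Pow(301093, Rational(1, 2)))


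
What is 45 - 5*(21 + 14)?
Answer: -130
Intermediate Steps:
45 - 5*(21 + 14) = 45 - 5*35 = 45 - 175 = -130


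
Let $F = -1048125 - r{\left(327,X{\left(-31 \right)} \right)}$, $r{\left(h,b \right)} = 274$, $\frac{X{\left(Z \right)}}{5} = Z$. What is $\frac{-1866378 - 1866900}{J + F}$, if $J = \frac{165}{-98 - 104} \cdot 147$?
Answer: $\frac{754122156}{211800853} \approx 3.5605$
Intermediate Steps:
$X{\left(Z \right)} = 5 Z$
$J = - \frac{24255}{202}$ ($J = \frac{165}{-202} \cdot 147 = 165 \left(- \frac{1}{202}\right) 147 = \left(- \frac{165}{202}\right) 147 = - \frac{24255}{202} \approx -120.07$)
$F = -1048399$ ($F = -1048125 - 274 = -1048399$)
$\frac{-1866378 - 1866900}{J + F} = \frac{-1866378 - 1866900}{- \frac{24255}{202} - 1048399} = \frac{-1866378 - 1866900}{- \frac{211800853}{202}} = \left(-3733278\right) \left(- \frac{202}{211800853}\right) = \frac{754122156}{211800853}$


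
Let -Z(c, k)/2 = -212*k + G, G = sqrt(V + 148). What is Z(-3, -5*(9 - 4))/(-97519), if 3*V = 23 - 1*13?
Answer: 10600/97519 + 2*sqrt(1362)/292557 ≈ 0.10895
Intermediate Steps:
V = 10/3 (V = (23 - 1*13)/3 = (23 - 13)/3 = (1/3)*10 = 10/3 ≈ 3.3333)
G = sqrt(1362)/3 (G = sqrt(10/3 + 148) = sqrt(454/3) = sqrt(1362)/3 ≈ 12.302)
Z(c, k) = 424*k - 2*sqrt(1362)/3 (Z(c, k) = -2*(-212*k + sqrt(1362)/3) = 424*k - 2*sqrt(1362)/3)
Z(-3, -5*(9 - 4))/(-97519) = (424*(-5*(9 - 4)) - 2*sqrt(1362)/3)/(-97519) = (424*(-5*5) - 2*sqrt(1362)/3)*(-1/97519) = (424*(-25) - 2*sqrt(1362)/3)*(-1/97519) = (-10600 - 2*sqrt(1362)/3)*(-1/97519) = 10600/97519 + 2*sqrt(1362)/292557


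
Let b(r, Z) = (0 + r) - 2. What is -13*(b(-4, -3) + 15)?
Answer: -117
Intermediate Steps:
b(r, Z) = -2 + r (b(r, Z) = r - 2 = -2 + r)
-13*(b(-4, -3) + 15) = -13*((-2 - 4) + 15) = -13*(-6 + 15) = -13*9 = -117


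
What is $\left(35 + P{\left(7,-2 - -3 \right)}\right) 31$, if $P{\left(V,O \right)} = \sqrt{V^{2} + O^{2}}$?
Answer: $1085 + 155 \sqrt{2} \approx 1304.2$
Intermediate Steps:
$P{\left(V,O \right)} = \sqrt{O^{2} + V^{2}}$
$\left(35 + P{\left(7,-2 - -3 \right)}\right) 31 = \left(35 + \sqrt{\left(-2 - -3\right)^{2} + 7^{2}}\right) 31 = \left(35 + \sqrt{\left(-2 + 3\right)^{2} + 49}\right) 31 = \left(35 + \sqrt{1^{2} + 49}\right) 31 = \left(35 + \sqrt{1 + 49}\right) 31 = \left(35 + \sqrt{50}\right) 31 = \left(35 + 5 \sqrt{2}\right) 31 = 1085 + 155 \sqrt{2}$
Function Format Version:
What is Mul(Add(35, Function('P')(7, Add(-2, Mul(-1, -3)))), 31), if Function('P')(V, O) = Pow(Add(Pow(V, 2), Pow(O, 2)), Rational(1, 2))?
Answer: Add(1085, Mul(155, Pow(2, Rational(1, 2)))) ≈ 1304.2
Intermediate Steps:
Function('P')(V, O) = Pow(Add(Pow(O, 2), Pow(V, 2)), Rational(1, 2))
Mul(Add(35, Function('P')(7, Add(-2, Mul(-1, -3)))), 31) = Mul(Add(35, Pow(Add(Pow(Add(-2, Mul(-1, -3)), 2), Pow(7, 2)), Rational(1, 2))), 31) = Mul(Add(35, Pow(Add(Pow(Add(-2, 3), 2), 49), Rational(1, 2))), 31) = Mul(Add(35, Pow(Add(Pow(1, 2), 49), Rational(1, 2))), 31) = Mul(Add(35, Pow(Add(1, 49), Rational(1, 2))), 31) = Mul(Add(35, Pow(50, Rational(1, 2))), 31) = Mul(Add(35, Mul(5, Pow(2, Rational(1, 2)))), 31) = Add(1085, Mul(155, Pow(2, Rational(1, 2))))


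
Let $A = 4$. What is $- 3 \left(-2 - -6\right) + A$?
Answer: $-8$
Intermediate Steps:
$- 3 \left(-2 - -6\right) + A = - 3 \left(-2 - -6\right) + 4 = - 3 \left(-2 + 6\right) + 4 = \left(-3\right) 4 + 4 = -12 + 4 = -8$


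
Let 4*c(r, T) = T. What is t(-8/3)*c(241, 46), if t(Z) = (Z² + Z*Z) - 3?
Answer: 2323/18 ≈ 129.06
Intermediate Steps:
c(r, T) = T/4
t(Z) = -3 + 2*Z² (t(Z) = (Z² + Z²) - 3 = 2*Z² - 3 = -3 + 2*Z²)
t(-8/3)*c(241, 46) = (-3 + 2*(-8/3)²)*((¼)*46) = (-3 + 2*(-8*⅓)²)*(23/2) = (-3 + 2*(-8/3)²)*(23/2) = (-3 + 2*(64/9))*(23/2) = (-3 + 128/9)*(23/2) = (101/9)*(23/2) = 2323/18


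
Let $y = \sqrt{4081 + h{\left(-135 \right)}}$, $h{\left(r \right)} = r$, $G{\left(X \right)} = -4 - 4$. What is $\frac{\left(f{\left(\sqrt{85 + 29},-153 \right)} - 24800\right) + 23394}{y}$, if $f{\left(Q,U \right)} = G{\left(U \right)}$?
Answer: $- \frac{707 \sqrt{3946}}{1973} \approx -22.51$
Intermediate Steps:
$G{\left(X \right)} = -8$ ($G{\left(X \right)} = -4 - 4 = -8$)
$f{\left(Q,U \right)} = -8$
$y = \sqrt{3946}$ ($y = \sqrt{4081 - 135} = \sqrt{3946} \approx 62.817$)
$\frac{\left(f{\left(\sqrt{85 + 29},-153 \right)} - 24800\right) + 23394}{y} = \frac{\left(-8 - 24800\right) + 23394}{\sqrt{3946}} = \left(-24808 + 23394\right) \frac{\sqrt{3946}}{3946} = - 1414 \frac{\sqrt{3946}}{3946} = - \frac{707 \sqrt{3946}}{1973}$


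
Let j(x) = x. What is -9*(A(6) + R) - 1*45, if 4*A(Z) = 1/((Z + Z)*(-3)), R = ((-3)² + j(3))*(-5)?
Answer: 7921/16 ≈ 495.06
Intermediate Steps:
R = -60 (R = ((-3)² + 3)*(-5) = (9 + 3)*(-5) = 12*(-5) = -60)
A(Z) = -1/(24*Z) (A(Z) = (1/((Z + Z)*(-3)))/4 = (-⅓/(2*Z))/4 = ((1/(2*Z))*(-⅓))/4 = (-1/(6*Z))/4 = -1/(24*Z))
-9*(A(6) + R) - 1*45 = -9*(-1/24/6 - 60) - 1*45 = -9*(-1/24*⅙ - 60) - 45 = -9*(-1/144 - 60) - 45 = -9*(-8641/144) - 45 = 8641/16 - 45 = 7921/16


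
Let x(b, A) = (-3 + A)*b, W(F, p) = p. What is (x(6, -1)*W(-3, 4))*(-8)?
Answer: 768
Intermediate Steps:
x(b, A) = b*(-3 + A)
(x(6, -1)*W(-3, 4))*(-8) = ((6*(-3 - 1))*4)*(-8) = ((6*(-4))*4)*(-8) = -24*4*(-8) = -96*(-8) = 768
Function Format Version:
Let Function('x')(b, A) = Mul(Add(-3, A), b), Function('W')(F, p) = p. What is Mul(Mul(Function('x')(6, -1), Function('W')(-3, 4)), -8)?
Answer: 768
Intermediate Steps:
Function('x')(b, A) = Mul(b, Add(-3, A))
Mul(Mul(Function('x')(6, -1), Function('W')(-3, 4)), -8) = Mul(Mul(Mul(6, Add(-3, -1)), 4), -8) = Mul(Mul(Mul(6, -4), 4), -8) = Mul(Mul(-24, 4), -8) = Mul(-96, -8) = 768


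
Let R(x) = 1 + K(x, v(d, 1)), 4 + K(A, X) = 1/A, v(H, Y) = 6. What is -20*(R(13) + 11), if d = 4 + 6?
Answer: -2100/13 ≈ -161.54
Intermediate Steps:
d = 10
K(A, X) = -4 + 1/A
R(x) = -3 + 1/x (R(x) = 1 + (-4 + 1/x) = -3 + 1/x)
-20*(R(13) + 11) = -20*((-3 + 1/13) + 11) = -20*(-38/13 + 11) = -20*105/13 = -2100/13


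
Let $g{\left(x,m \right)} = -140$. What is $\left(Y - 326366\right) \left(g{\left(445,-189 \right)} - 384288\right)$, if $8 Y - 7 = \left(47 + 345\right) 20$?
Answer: $\frac{250174305667}{2} \approx 1.2509 \cdot 10^{11}$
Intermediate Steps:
$Y = \frac{7847}{8}$ ($Y = \frac{7}{8} + \frac{\left(47 + 345\right) 20}{8} = \frac{7}{8} + \frac{392 \cdot 20}{8} = \frac{7}{8} + \frac{1}{8} \cdot 7840 = \frac{7}{8} + 980 = \frac{7847}{8} \approx 980.88$)
$\left(Y - 326366\right) \left(g{\left(445,-189 \right)} - 384288\right) = \left(\frac{7847}{8} - 326366\right) \left(-140 - 384288\right) = \left(- \frac{2603081}{8}\right) \left(-384428\right) = \frac{250174305667}{2}$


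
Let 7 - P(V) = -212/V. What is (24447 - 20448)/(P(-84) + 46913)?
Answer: 83979/985267 ≈ 0.085235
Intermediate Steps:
P(V) = 7 + 212/V (P(V) = 7 - (-212)/V = 7 + 212/V)
(24447 - 20448)/(P(-84) + 46913) = (24447 - 20448)/((7 + 212/(-84)) + 46913) = 3999/((7 + 212*(-1/84)) + 46913) = 3999/((7 - 53/21) + 46913) = 3999/(94/21 + 46913) = 3999/(985267/21) = 3999*(21/985267) = 83979/985267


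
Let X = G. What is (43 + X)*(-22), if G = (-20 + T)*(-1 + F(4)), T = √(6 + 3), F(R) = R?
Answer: 176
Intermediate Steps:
T = 3 (T = √9 = 3)
G = -51 (G = (-20 + 3)*(-1 + 4) = -17*3 = -51)
X = -51
(43 + X)*(-22) = (43 - 51)*(-22) = -8*(-22) = 176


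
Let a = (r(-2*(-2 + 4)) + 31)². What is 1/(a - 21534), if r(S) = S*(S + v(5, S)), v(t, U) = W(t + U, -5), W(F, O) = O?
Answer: -1/17045 ≈ -5.8668e-5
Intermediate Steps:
v(t, U) = -5
r(S) = S*(-5 + S) (r(S) = S*(S - 5) = S*(-5 + S))
a = 4489 (a = ((-2*(-2 + 4))*(-5 - 2*(-2 + 4)) + 31)² = ((-2*2)*(-5 - 2*2) + 31)² = (-4*(-5 - 4) + 31)² = (-4*(-9) + 31)² = (36 + 31)² = 67² = 4489)
1/(a - 21534) = 1/(4489 - 21534) = 1/(-17045) = -1/17045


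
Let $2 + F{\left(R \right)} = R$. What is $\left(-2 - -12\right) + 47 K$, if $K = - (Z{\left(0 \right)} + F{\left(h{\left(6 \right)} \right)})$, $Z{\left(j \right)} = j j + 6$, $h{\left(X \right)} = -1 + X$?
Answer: $-413$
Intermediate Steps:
$F{\left(R \right)} = -2 + R$
$Z{\left(j \right)} = 6 + j^{2}$ ($Z{\left(j \right)} = j^{2} + 6 = 6 + j^{2}$)
$K = -9$ ($K = - (\left(6 + 0^{2}\right) + \left(-2 + \left(-1 + 6\right)\right)) = - (\left(6 + 0\right) + \left(-2 + 5\right)) = - (6 + 3) = \left(-1\right) 9 = -9$)
$\left(-2 - -12\right) + 47 K = \left(-2 - -12\right) + 47 \left(-9\right) = \left(-2 + 12\right) - 423 = 10 - 423 = -413$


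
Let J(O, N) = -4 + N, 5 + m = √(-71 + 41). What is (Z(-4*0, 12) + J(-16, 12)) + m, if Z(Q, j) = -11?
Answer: -8 + I*√30 ≈ -8.0 + 5.4772*I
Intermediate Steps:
m = -5 + I*√30 (m = -5 + √(-71 + 41) = -5 + √(-30) = -5 + I*√30 ≈ -5.0 + 5.4772*I)
(Z(-4*0, 12) + J(-16, 12)) + m = (-11 + (-4 + 12)) + (-5 + I*√30) = (-11 + 8) + (-5 + I*√30) = -3 + (-5 + I*√30) = -8 + I*√30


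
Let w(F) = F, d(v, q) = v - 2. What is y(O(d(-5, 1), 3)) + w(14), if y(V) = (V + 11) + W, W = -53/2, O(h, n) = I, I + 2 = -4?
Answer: -15/2 ≈ -7.5000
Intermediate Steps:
d(v, q) = -2 + v
I = -6 (I = -2 - 4 = -6)
O(h, n) = -6
W = -53/2 (W = -53*½ = -53/2 ≈ -26.500)
y(V) = -31/2 + V (y(V) = (V + 11) - 53/2 = (11 + V) - 53/2 = -31/2 + V)
y(O(d(-5, 1), 3)) + w(14) = (-31/2 - 6) + 14 = -43/2 + 14 = -15/2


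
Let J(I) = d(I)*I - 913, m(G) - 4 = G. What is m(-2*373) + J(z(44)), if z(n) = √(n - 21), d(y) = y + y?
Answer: -1609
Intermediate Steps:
d(y) = 2*y
m(G) = 4 + G
z(n) = √(-21 + n)
J(I) = -913 + 2*I² (J(I) = (2*I)*I - 913 = 2*I² - 913 = -913 + 2*I²)
m(-2*373) + J(z(44)) = (4 - 2*373) + (-913 + 2*(√(-21 + 44))²) = (4 - 746) + (-913 + 2*(√23)²) = -742 + (-913 + 2*23) = -742 + (-913 + 46) = -742 - 867 = -1609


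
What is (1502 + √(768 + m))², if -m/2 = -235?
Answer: (1502 + √1238)² ≈ 2.3629e+6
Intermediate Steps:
m = 470 (m = -2*(-235) = 470)
(1502 + √(768 + m))² = (1502 + √(768 + 470))² = (1502 + √1238)²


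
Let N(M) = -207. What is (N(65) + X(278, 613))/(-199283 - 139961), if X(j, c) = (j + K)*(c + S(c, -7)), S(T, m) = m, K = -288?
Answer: 6267/339244 ≈ 0.018473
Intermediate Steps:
X(j, c) = (-288 + j)*(-7 + c) (X(j, c) = (j - 288)*(c - 7) = (-288 + j)*(-7 + c))
(N(65) + X(278, 613))/(-199283 - 139961) = (-207 + (2016 - 288*613 - 7*278 + 613*278))/(-199283 - 139961) = (-207 + (2016 - 176544 - 1946 + 170414))/(-339244) = (-207 - 6060)*(-1/339244) = -6267*(-1/339244) = 6267/339244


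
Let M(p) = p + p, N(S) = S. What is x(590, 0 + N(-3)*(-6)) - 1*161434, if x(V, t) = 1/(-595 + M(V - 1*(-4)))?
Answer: -95730361/593 ≈ -1.6143e+5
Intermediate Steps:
M(p) = 2*p
x(V, t) = 1/(-587 + 2*V) (x(V, t) = 1/(-595 + 2*(V - 1*(-4))) = 1/(-595 + 2*(V + 4)) = 1/(-595 + 2*(4 + V)) = 1/(-595 + (8 + 2*V)) = 1/(-587 + 2*V))
x(590, 0 + N(-3)*(-6)) - 1*161434 = 1/(-587 + 2*590) - 1*161434 = 1/(-587 + 1180) - 161434 = 1/593 - 161434 = -95730361/593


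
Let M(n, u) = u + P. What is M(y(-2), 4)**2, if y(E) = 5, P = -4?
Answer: 0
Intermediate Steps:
M(n, u) = -4 + u (M(n, u) = u - 4 = -4 + u)
M(y(-2), 4)**2 = (-4 + 4)**2 = 0**2 = 0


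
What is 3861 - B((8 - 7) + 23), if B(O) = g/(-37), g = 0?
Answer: 3861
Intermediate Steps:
B(O) = 0 (B(O) = 0/(-37) = 0*(-1/37) = 0)
3861 - B((8 - 7) + 23) = 3861 - 1*0 = 3861 + 0 = 3861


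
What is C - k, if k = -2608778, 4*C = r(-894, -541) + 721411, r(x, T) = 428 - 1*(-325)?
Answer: 2789319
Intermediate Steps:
r(x, T) = 753 (r(x, T) = 428 + 325 = 753)
C = 180541 (C = (753 + 721411)/4 = (1/4)*722164 = 180541)
C - k = 180541 - 1*(-2608778) = 180541 + 2608778 = 2789319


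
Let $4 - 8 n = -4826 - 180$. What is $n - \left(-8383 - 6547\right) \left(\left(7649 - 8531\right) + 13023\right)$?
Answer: $\frac{725063025}{4} \approx 1.8127 \cdot 10^{8}$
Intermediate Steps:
$n = \frac{2505}{4}$ ($n = \frac{1}{2} - \frac{-4826 - 180}{8} = \frac{1}{2} - - \frac{2503}{4} = \frac{1}{2} + \frac{2503}{4} = \frac{2505}{4} \approx 626.25$)
$n - \left(-8383 - 6547\right) \left(\left(7649 - 8531\right) + 13023\right) = \frac{2505}{4} - \left(-8383 - 6547\right) \left(\left(7649 - 8531\right) + 13023\right) = \frac{2505}{4} - - 14930 \left(\left(7649 - 8531\right) + 13023\right) = \frac{2505}{4} - - 14930 \left(-882 + 13023\right) = \frac{2505}{4} - \left(-14930\right) 12141 = \frac{2505}{4} - -181265130 = \frac{2505}{4} + 181265130 = \frac{725063025}{4}$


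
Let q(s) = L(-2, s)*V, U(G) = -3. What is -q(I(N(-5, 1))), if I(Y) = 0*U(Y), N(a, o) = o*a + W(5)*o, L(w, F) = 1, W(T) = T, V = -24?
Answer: 24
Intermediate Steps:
N(a, o) = 5*o + a*o (N(a, o) = o*a + 5*o = a*o + 5*o = 5*o + a*o)
I(Y) = 0 (I(Y) = 0*(-3) = 0)
q(s) = -24 (q(s) = 1*(-24) = -24)
-q(I(N(-5, 1))) = -1*(-24) = 24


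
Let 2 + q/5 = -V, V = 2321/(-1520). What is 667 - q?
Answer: 203487/304 ≈ 669.37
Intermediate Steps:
V = -2321/1520 (V = 2321*(-1/1520) = -2321/1520 ≈ -1.5270)
q = -719/304 (q = -10 + 5*(-1*(-2321/1520)) = -10 + 5*(2321/1520) = -10 + 2321/304 = -719/304 ≈ -2.3651)
667 - q = 667 - 1*(-719/304) = 667 + 719/304 = 203487/304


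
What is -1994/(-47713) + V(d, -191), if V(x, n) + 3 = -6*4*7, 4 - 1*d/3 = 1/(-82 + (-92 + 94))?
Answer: -8156929/47713 ≈ -170.96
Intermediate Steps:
d = 963/80 (d = 12 - 3/(-82 + (-92 + 94)) = 12 - 3/(-82 + 2) = 12 - 3/(-80) = 12 - 3*(-1/80) = 12 + 3/80 = 963/80 ≈ 12.038)
V(x, n) = -171 (V(x, n) = -3 - 6*4*7 = -3 - 24*7 = -3 - 168 = -171)
-1994/(-47713) + V(d, -191) = -1994/(-47713) - 171 = -1994*(-1)/47713 - 171 = -1*(-1994/47713) - 171 = 1994/47713 - 171 = -8156929/47713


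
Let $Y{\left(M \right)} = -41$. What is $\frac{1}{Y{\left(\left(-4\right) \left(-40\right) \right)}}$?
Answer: $- \frac{1}{41} \approx -0.02439$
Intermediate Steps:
$\frac{1}{Y{\left(\left(-4\right) \left(-40\right) \right)}} = \frac{1}{-41} = - \frac{1}{41}$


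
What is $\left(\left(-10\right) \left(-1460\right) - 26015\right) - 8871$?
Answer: $-20286$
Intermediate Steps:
$\left(\left(-10\right) \left(-1460\right) - 26015\right) - 8871 = \left(14600 - 26015\right) - 8871 = -11415 - 8871 = -20286$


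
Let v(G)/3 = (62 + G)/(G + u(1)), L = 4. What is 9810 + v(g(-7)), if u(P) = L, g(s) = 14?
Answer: 29468/3 ≈ 9822.7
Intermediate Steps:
u(P) = 4
v(G) = 3*(62 + G)/(4 + G) (v(G) = 3*((62 + G)/(G + 4)) = 3*((62 + G)/(4 + G)) = 3*(62 + G)/(4 + G))
9810 + v(g(-7)) = 9810 + 3*(62 + 14)/(4 + 14) = 9810 + 3*76/18 = 9810 + 3*(1/18)*76 = 9810 + 38/3 = 29468/3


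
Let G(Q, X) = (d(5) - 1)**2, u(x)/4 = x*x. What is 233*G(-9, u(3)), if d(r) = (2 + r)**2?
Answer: 536832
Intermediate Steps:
u(x) = 4*x**2 (u(x) = 4*(x*x) = 4*x**2)
G(Q, X) = 2304 (G(Q, X) = ((2 + 5)**2 - 1)**2 = (7**2 - 1)**2 = (49 - 1)**2 = 48**2 = 2304)
233*G(-9, u(3)) = 233*2304 = 536832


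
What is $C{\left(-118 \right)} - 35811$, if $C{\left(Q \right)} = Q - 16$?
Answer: $-35945$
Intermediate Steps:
$C{\left(Q \right)} = -16 + Q$ ($C{\left(Q \right)} = Q - 16 = -16 + Q$)
$C{\left(-118 \right)} - 35811 = \left(-16 - 118\right) - 35811 = -134 - 35811 = -35945$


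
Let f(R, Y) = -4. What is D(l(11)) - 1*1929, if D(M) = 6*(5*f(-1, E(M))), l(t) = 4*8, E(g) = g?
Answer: -2049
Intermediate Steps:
l(t) = 32
D(M) = -120 (D(M) = 6*(5*(-4)) = 6*(-20) = -120)
D(l(11)) - 1*1929 = -120 - 1*1929 = -120 - 1929 = -2049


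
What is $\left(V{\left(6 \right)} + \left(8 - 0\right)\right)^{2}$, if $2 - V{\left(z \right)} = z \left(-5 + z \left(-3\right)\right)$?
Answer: $21904$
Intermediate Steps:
$V{\left(z \right)} = 2 - z \left(-5 - 3 z\right)$ ($V{\left(z \right)} = 2 - z \left(-5 + z \left(-3\right)\right) = 2 - z \left(-5 - 3 z\right)$)
$\left(V{\left(6 \right)} + \left(8 - 0\right)\right)^{2} = \left(\left(2 + 3 \cdot 6^{2} + 5 \cdot 6\right) + \left(8 - 0\right)\right)^{2} = \left(\left(2 + 3 \cdot 36 + 30\right) + \left(8 + 0\right)\right)^{2} = \left(\left(2 + 108 + 30\right) + 8\right)^{2} = \left(140 + 8\right)^{2} = 148^{2} = 21904$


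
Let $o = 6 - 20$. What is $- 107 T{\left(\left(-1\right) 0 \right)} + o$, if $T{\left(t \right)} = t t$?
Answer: $-14$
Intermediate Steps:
$T{\left(t \right)} = t^{2}$
$o = -14$ ($o = 6 - 20 = -14$)
$- 107 T{\left(\left(-1\right) 0 \right)} + o = - 107 \left(\left(-1\right) 0\right)^{2} - 14 = - 107 \cdot 0^{2} - 14 = \left(-107\right) 0 - 14 = 0 - 14 = -14$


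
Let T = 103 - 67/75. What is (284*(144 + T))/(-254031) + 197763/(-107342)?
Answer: -4330539441599/2045114670150 ≈ -2.1175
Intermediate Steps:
T = 7658/75 (T = 103 - 67/75 = 7658/75 ≈ 102.11)
(284*(144 + T))/(-254031) + 197763/(-107342) = (284*(144 + 7658/75))/(-254031) + 197763/(-107342) = (284*(18458/75))*(-1/254031) + 197763*(-1/107342) = (5242072/75)*(-1/254031) - 197763/107342 = -5242072/19052325 - 197763/107342 = -4330539441599/2045114670150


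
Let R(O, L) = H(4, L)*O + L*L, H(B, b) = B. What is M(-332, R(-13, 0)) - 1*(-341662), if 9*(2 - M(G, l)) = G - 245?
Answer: 3075553/9 ≈ 3.4173e+5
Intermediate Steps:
R(O, L) = L**2 + 4*O (R(O, L) = 4*O + L*L = 4*O + L**2 = L**2 + 4*O)
M(G, l) = 263/9 - G/9 (M(G, l) = 2 - (G - 245)/9 = 2 - (-245 + G)/9 = 2 + (245/9 - G/9) = 263/9 - G/9)
M(-332, R(-13, 0)) - 1*(-341662) = (263/9 - 1/9*(-332)) - 1*(-341662) = (263/9 + 332/9) + 341662 = 595/9 + 341662 = 3075553/9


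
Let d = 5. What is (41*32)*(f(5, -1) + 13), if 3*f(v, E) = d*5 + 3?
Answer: 87904/3 ≈ 29301.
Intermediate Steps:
f(v, E) = 28/3 (f(v, E) = (5*5 + 3)/3 = (25 + 3)/3 = (⅓)*28 = 28/3)
(41*32)*(f(5, -1) + 13) = (41*32)*(28/3 + 13) = 1312*(67/3) = 87904/3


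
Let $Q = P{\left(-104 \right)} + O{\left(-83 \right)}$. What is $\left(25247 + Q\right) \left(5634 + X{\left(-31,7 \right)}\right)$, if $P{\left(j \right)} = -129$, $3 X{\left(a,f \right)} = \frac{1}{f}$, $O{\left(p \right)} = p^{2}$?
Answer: $\frac{1262302735}{7} \approx 1.8033 \cdot 10^{8}$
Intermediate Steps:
$X{\left(a,f \right)} = \frac{1}{3 f}$
$Q = 6760$ ($Q = -129 + \left(-83\right)^{2} = -129 + 6889 = 6760$)
$\left(25247 + Q\right) \left(5634 + X{\left(-31,7 \right)}\right) = \left(25247 + 6760\right) \left(5634 + \frac{1}{3 \cdot 7}\right) = 32007 \left(5634 + \frac{1}{3} \cdot \frac{1}{7}\right) = 32007 \left(5634 + \frac{1}{21}\right) = 32007 \cdot \frac{118315}{21} = \frac{1262302735}{7}$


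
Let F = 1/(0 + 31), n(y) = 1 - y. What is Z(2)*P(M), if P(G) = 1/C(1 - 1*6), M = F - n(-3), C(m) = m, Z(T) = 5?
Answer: -1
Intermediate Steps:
F = 1/31 ≈ 0.032258
M = -123/31 (M = 1/31 - (1 - 1*(-3)) = 1/31 - (1 + 3) = 1/31 - 1*4 = 1/31 - 4 = -123/31 ≈ -3.9677)
P(G) = -1/5 (P(G) = 1/(1 - 1*6) = 1/(1 - 6) = 1/(-5) = -1/5)
Z(2)*P(M) = 5*(-1/5) = -1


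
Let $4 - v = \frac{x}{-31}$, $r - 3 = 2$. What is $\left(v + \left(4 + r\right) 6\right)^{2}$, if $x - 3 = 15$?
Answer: $\frac{3297856}{961} \approx 3431.7$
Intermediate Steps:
$x = 18$ ($x = 3 + 15 = 18$)
$r = 5$ ($r = 3 + 2 = 5$)
$v = \frac{142}{31}$ ($v = 4 - \frac{18}{-31} = 4 - 18 \left(- \frac{1}{31}\right) = 4 - - \frac{18}{31} = 4 + \frac{18}{31} = \frac{142}{31} \approx 4.5806$)
$\left(v + \left(4 + r\right) 6\right)^{2} = \left(\frac{142}{31} + \left(4 + 5\right) 6\right)^{2} = \left(\frac{142}{31} + 9 \cdot 6\right)^{2} = \left(\frac{142}{31} + 54\right)^{2} = \left(\frac{1816}{31}\right)^{2} = \frac{3297856}{961}$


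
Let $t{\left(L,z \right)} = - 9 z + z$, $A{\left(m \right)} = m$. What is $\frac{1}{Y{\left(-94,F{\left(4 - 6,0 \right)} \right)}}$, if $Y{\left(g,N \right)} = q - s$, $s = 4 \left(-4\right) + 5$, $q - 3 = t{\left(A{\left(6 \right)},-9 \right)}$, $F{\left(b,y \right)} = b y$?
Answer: $\frac{1}{86} \approx 0.011628$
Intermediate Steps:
$t{\left(L,z \right)} = - 8 z$
$q = 75$ ($q = 3 - -72 = 3 + 72 = 75$)
$s = -11$ ($s = -16 + 5 = -11$)
$Y{\left(g,N \right)} = 86$ ($Y{\left(g,N \right)} = 75 - -11 = 75 + 11 = 86$)
$\frac{1}{Y{\left(-94,F{\left(4 - 6,0 \right)} \right)}} = \frac{1}{86}$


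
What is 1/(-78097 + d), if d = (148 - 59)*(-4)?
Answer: -1/78453 ≈ -1.2746e-5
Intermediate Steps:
d = -356 (d = 89*(-4) = -356)
1/(-78097 + d) = 1/(-78097 - 356) = 1/(-78453) = -1/78453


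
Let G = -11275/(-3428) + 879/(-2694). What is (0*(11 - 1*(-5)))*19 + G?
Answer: 4560273/1539172 ≈ 2.9628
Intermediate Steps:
G = 4560273/1539172 (G = -11275*(-1/3428) + 879*(-1/2694) = 11275/3428 - 293/898 = 4560273/1539172 ≈ 2.9628)
(0*(11 - 1*(-5)))*19 + G = (0*(11 - 1*(-5)))*19 + 4560273/1539172 = (0*(11 + 5))*19 + 4560273/1539172 = (0*16)*19 + 4560273/1539172 = 0*19 + 4560273/1539172 = 0 + 4560273/1539172 = 4560273/1539172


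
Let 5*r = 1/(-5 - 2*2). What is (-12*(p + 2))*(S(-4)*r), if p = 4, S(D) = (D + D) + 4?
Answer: -32/5 ≈ -6.4000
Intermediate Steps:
S(D) = 4 + 2*D (S(D) = 2*D + 4 = 4 + 2*D)
r = -1/45 (r = 1/(5*(-5 - 2*2)) = 1/(5*(-5 - 4)) = (1/5)/(-9) = (1/5)*(-1/9) = -1/45 ≈ -0.022222)
(-12*(p + 2))*(S(-4)*r) = (-12*(4 + 2))*((4 + 2*(-4))*(-1/45)) = (-12*6)*((4 - 8)*(-1/45)) = -(-288)*(-1)/45 = -72*4/45 = -32/5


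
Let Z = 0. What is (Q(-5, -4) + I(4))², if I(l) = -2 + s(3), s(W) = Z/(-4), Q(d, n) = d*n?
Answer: 324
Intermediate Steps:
s(W) = 0 (s(W) = 0/(-4) = 0*(-¼) = 0)
I(l) = -2 (I(l) = -2 + 0 = -2)
(Q(-5, -4) + I(4))² = (-5*(-4) - 2)² = (20 - 2)² = 18² = 324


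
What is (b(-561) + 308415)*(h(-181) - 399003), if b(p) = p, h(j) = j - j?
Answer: -122834669562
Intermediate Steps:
h(j) = 0
(b(-561) + 308415)*(h(-181) - 399003) = (-561 + 308415)*(0 - 399003) = 307854*(-399003) = -122834669562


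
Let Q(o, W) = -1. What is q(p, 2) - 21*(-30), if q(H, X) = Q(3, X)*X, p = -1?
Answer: 628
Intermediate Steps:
q(H, X) = -X
q(p, 2) - 21*(-30) = -1*2 - 21*(-30) = -2 + 630 = 628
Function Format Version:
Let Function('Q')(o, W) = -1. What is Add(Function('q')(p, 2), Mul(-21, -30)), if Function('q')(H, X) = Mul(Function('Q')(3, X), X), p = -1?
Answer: 628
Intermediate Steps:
Function('q')(H, X) = Mul(-1, X)
Add(Function('q')(p, 2), Mul(-21, -30)) = Add(Mul(-1, 2), Mul(-21, -30)) = Add(-2, 630) = 628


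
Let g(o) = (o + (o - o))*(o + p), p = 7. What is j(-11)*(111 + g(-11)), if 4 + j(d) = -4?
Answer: -1240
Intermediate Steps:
j(d) = -8 (j(d) = -4 - 4 = -8)
g(o) = o*(7 + o) (g(o) = (o + (o - o))*(o + 7) = (o + 0)*(7 + o) = o*(7 + o))
j(-11)*(111 + g(-11)) = -8*(111 - 11*(7 - 11)) = -8*(111 - 11*(-4)) = -8*(111 + 44) = -8*155 = -1240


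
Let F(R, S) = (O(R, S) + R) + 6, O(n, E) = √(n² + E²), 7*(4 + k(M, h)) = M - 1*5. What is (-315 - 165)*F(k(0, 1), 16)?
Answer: -4320/7 - 480*√13633/7 ≈ -8623.6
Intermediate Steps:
k(M, h) = -33/7 + M/7 (k(M, h) = -4 + (M - 1*5)/7 = -4 + (M - 5)/7 = -4 + (-5 + M)/7 = -4 + (-5/7 + M/7) = -33/7 + M/7)
O(n, E) = √(E² + n²)
F(R, S) = 6 + R + √(R² + S²) (F(R, S) = (√(S² + R²) + R) + 6 = (√(R² + S²) + R) + 6 = (R + √(R² + S²)) + 6 = 6 + R + √(R² + S²))
(-315 - 165)*F(k(0, 1), 16) = (-315 - 165)*(6 + (-33/7 + (⅐)*0) + √((-33/7 + (⅐)*0)² + 16²)) = -480*(6 + (-33/7 + 0) + √((-33/7 + 0)² + 256)) = -480*(6 - 33/7 + √((-33/7)² + 256)) = -480*(6 - 33/7 + √(1089/49 + 256)) = -480*(6 - 33/7 + √(13633/49)) = -480*(6 - 33/7 + √13633/7) = -480*(9/7 + √13633/7) = -4320/7 - 480*√13633/7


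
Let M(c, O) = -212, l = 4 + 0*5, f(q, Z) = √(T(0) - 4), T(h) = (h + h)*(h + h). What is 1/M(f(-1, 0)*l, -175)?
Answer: -1/212 ≈ -0.0047170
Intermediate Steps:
T(h) = 4*h² (T(h) = (2*h)*(2*h) = 4*h²)
f(q, Z) = 2*I (f(q, Z) = √(4*0² - 4) = √(4*0 - 4) = √(0 - 4) = √(-4) = 2*I)
l = 4 (l = 4 + 0 = 4)
1/M(f(-1, 0)*l, -175) = 1/(-212) = -1/212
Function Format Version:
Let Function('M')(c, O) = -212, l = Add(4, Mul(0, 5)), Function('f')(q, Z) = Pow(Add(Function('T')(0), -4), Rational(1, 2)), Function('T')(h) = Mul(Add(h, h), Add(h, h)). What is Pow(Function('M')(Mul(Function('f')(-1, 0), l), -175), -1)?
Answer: Rational(-1, 212) ≈ -0.0047170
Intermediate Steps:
Function('T')(h) = Mul(4, Pow(h, 2)) (Function('T')(h) = Mul(Mul(2, h), Mul(2, h)) = Mul(4, Pow(h, 2)))
Function('f')(q, Z) = Mul(2, I) (Function('f')(q, Z) = Pow(Add(Mul(4, Pow(0, 2)), -4), Rational(1, 2)) = Pow(Add(Mul(4, 0), -4), Rational(1, 2)) = Pow(Add(0, -4), Rational(1, 2)) = Pow(-4, Rational(1, 2)) = Mul(2, I))
l = 4 (l = Add(4, 0) = 4)
Pow(Function('M')(Mul(Function('f')(-1, 0), l), -175), -1) = Pow(-212, -1) = Rational(-1, 212)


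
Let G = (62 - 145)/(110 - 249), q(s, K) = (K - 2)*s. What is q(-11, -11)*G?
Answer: 11869/139 ≈ 85.388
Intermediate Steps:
q(s, K) = s*(-2 + K) (q(s, K) = (-2 + K)*s = s*(-2 + K))
G = 83/139 (G = -83/(-139) = -83*(-1/139) = 83/139 ≈ 0.59712)
q(-11, -11)*G = -11*(-2 - 11)*(83/139) = -11*(-13)*(83/139) = 143*(83/139) = 11869/139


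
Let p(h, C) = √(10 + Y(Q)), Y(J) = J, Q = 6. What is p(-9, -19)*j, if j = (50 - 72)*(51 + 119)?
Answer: -14960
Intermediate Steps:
p(h, C) = 4 (p(h, C) = √(10 + 6) = √16 = 4)
j = -3740 (j = -22*170 = -3740)
p(-9, -19)*j = 4*(-3740) = -14960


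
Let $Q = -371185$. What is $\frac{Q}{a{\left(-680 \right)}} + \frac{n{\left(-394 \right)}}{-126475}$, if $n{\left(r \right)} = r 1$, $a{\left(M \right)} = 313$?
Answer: $- \frac{46945499553}{39586675} \approx -1185.9$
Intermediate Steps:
$n{\left(r \right)} = r$
$\frac{Q}{a{\left(-680 \right)}} + \frac{n{\left(-394 \right)}}{-126475} = - \frac{371185}{313} - \frac{394}{-126475} = \left(-371185\right) \frac{1}{313} - - \frac{394}{126475} = - \frac{371185}{313} + \frac{394}{126475} = - \frac{46945499553}{39586675}$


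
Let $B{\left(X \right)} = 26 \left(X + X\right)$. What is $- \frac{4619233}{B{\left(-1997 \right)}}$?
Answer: $\frac{4619233}{103844} \approx 44.482$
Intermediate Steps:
$B{\left(X \right)} = 52 X$ ($B{\left(X \right)} = 26 \cdot 2 X = 52 X$)
$- \frac{4619233}{B{\left(-1997 \right)}} = - \frac{4619233}{52 \left(-1997\right)} = - \frac{4619233}{-103844} = \left(-4619233\right) \left(- \frac{1}{103844}\right) = \frac{4619233}{103844}$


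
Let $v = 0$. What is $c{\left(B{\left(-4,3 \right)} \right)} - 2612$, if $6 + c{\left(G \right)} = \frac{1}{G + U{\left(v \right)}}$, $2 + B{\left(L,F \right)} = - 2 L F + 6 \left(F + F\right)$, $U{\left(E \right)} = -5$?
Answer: $- \frac{138753}{53} \approx -2618.0$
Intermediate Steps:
$B{\left(L,F \right)} = -2 + 12 F - 2 F L$ ($B{\left(L,F \right)} = -2 + \left(- 2 L F + 6 \left(F + F\right)\right) = -2 - \left(\left(-6\right) 2 F + 2 F L\right) = -2 - \left(- 12 F + 2 F L\right) = -2 + 12 F - 2 F L$)
$c{\left(G \right)} = -6 + \frac{1}{-5 + G}$ ($c{\left(G \right)} = -6 + \frac{1}{G - 5} = -6 + \frac{1}{-5 + G}$)
$c{\left(B{\left(-4,3 \right)} \right)} - 2612 = \frac{31 - 6 \left(-2 + 12 \cdot 3 - 6 \left(-4\right)\right)}{-5 - \left(-34 - 24\right)} - 2612 = \frac{31 - 6 \left(-2 + 36 + 24\right)}{-5 + \left(-2 + 36 + 24\right)} - 2612 = \frac{31 - 348}{-5 + 58} - 2612 = \frac{31 - 348}{53} - 2612 = \frac{1}{53} \left(-317\right) - 2612 = - \frac{317}{53} - 2612 = - \frac{138753}{53}$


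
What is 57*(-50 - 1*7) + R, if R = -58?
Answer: -3307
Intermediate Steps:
57*(-50 - 1*7) + R = 57*(-50 - 1*7) - 58 = 57*(-50 - 7) - 58 = 57*(-57) - 58 = -3249 - 58 = -3307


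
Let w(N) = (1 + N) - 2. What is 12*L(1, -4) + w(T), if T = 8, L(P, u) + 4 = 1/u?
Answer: -44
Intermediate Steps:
L(P, u) = -4 + 1/u
w(N) = -1 + N
12*L(1, -4) + w(T) = 12*(-4 + 1/(-4)) + (-1 + 8) = 12*(-4 - ¼) + 7 = 12*(-17/4) + 7 = -51 + 7 = -44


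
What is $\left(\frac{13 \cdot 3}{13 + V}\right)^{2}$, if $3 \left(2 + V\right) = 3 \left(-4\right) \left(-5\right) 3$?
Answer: $\frac{1521}{5041} \approx 0.30173$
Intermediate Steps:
$V = 58$ ($V = -2 + \frac{3 \left(-4\right) \left(-5\right) 3}{3} = -2 + \frac{\left(-12\right) \left(-5\right) 3}{3} = -2 + \frac{60 \cdot 3}{3} = -2 + \frac{1}{3} \cdot 180 = -2 + 60 = 58$)
$\left(\frac{13 \cdot 3}{13 + V}\right)^{2} = \left(\frac{13 \cdot 3}{13 + 58}\right)^{2} = \left(\frac{39}{71}\right)^{2} = \frac{1521}{5041}$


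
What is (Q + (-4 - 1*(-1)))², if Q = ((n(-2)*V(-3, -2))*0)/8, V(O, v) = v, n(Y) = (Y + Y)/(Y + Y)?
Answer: 9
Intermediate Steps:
n(Y) = 1 (n(Y) = (2*Y)/((2*Y)) = (2*Y)*(1/(2*Y)) = 1)
Q = 0 (Q = ((1*(-2))*0)/8 = -2*0*(⅛) = 0*(⅛) = 0)
(Q + (-4 - 1*(-1)))² = (0 + (-4 - 1*(-1)))² = (0 + (-4 + 1))² = (0 - 3)² = (-3)² = 9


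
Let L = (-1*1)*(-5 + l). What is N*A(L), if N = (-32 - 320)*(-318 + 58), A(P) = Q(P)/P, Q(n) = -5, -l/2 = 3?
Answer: -41600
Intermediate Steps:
l = -6 (l = -2*3 = -6)
L = 11 (L = (-1*1)*(-5 - 6) = -1*(-11) = 11)
A(P) = -5/P
N = 91520 (N = -352*(-260) = 91520)
N*A(L) = 91520*(-5/11) = -41600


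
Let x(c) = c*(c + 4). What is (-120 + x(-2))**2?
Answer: 15376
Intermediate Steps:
x(c) = c*(4 + c)
(-120 + x(-2))**2 = (-120 - 2*(4 - 2))**2 = (-120 - 2*2)**2 = (-120 - 4)**2 = (-124)**2 = 15376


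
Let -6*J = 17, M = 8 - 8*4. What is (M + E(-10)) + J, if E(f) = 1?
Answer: -155/6 ≈ -25.833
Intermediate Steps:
M = -24 (M = 8 - 32 = -24)
J = -17/6 (J = -⅙*17 = -17/6 ≈ -2.8333)
(M + E(-10)) + J = (-24 + 1) - 17/6 = -23 - 17/6 = -155/6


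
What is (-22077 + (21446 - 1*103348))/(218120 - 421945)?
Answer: 103979/203825 ≈ 0.51014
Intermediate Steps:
(-22077 + (21446 - 1*103348))/(218120 - 421945) = (-22077 + (21446 - 103348))/(-203825) = (-22077 - 81902)*(-1/203825) = -103979*(-1/203825) = 103979/203825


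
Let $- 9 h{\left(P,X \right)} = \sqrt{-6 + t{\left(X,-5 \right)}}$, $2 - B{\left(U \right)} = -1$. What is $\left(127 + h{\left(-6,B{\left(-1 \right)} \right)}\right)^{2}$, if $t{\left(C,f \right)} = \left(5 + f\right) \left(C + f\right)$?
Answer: $\frac{\left(1143 - i \sqrt{6}\right)^{2}}{81} \approx 16129.0 - 69.13 i$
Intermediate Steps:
$B{\left(U \right)} = 3$ ($B{\left(U \right)} = 2 - -1 = 2 + 1 = 3$)
$h{\left(P,X \right)} = - \frac{i \sqrt{6}}{9}$ ($h{\left(P,X \right)} = - \frac{\sqrt{-6 + \left(\left(-5\right)^{2} + 5 X + 5 \left(-5\right) + X \left(-5\right)\right)}}{9} = - \frac{\sqrt{-6 + \left(25 + 5 X - 25 - 5 X\right)}}{9} = - \frac{\sqrt{-6 + 0}}{9} = - \frac{\sqrt{-6}}{9} = - \frac{i \sqrt{6}}{9}$)
$\left(127 + h{\left(-6,B{\left(-1 \right)} \right)}\right)^{2} = \left(127 - \frac{i \sqrt{6}}{9}\right)^{2}$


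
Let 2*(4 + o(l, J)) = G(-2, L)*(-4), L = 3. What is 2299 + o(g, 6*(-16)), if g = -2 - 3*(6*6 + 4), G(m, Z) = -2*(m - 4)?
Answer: 2271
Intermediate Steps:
G(m, Z) = 8 - 2*m (G(m, Z) = -2*(-4 + m) = 8 - 2*m)
g = -122 (g = -2 - 3*(36 + 4) = -2 - 3*40 = -2 - 120 = -122)
o(l, J) = -28 (o(l, J) = -4 + ((8 - 2*(-2))*(-4))/2 = -4 + ((8 + 4)*(-4))/2 = -4 + (12*(-4))/2 = -4 + (½)*(-48) = -4 - 24 = -28)
2299 + o(g, 6*(-16)) = 2299 - 28 = 2271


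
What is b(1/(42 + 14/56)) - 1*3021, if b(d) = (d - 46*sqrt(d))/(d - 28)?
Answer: -1785262/591 ≈ -3020.7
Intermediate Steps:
b(d) = (d - 46*sqrt(d))/(-28 + d)
b(1/(42 + 14/56)) - 1*3021 = (1/(42 + 14/56) - 46/sqrt(42 + 14/56))/(-28 + 1/(42 + 14/56)) - 1*3021 = (1/(42 + 14*(1/56)) - 46/sqrt(42 + 14*(1/56)))/(-28 + 1/(42 + 14*(1/56))) - 3021 = (1/(42 + 1/4) - 46/sqrt(42 + 1/4))/(-28 + 1/(42 + 1/4)) - 3021 = (1/(169/4) - 46*sqrt(1/(169/4)))/(-28 + 1/(169/4)) - 3021 = (4/169 - 46*sqrt(4/169))/(-28 + 4/169) - 3021 = (4/169 - 46*2/13)/(-4728/169) - 3021 = -169*(4/169 - 92/13)/4728 - 3021 = -169/4728*(-1192/169) - 3021 = 149/591 - 3021 = -1785262/591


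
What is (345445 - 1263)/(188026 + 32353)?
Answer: 344182/220379 ≈ 1.5618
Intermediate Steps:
(345445 - 1263)/(188026 + 32353) = 344182/220379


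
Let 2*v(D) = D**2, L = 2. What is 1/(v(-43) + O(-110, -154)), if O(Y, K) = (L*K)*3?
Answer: 2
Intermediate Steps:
O(Y, K) = 6*K (O(Y, K) = (2*K)*3 = 6*K)
v(D) = D**2/2
1/(v(-43) + O(-110, -154)) = 1/((1/2)*(-43)**2 + 6*(-154)) = 1/((1/2)*1849 - 924) = 1/(1849/2 - 924) = 1/(1/2) = 2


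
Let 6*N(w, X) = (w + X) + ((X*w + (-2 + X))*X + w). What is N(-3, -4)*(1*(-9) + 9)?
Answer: 0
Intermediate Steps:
N(w, X) = w/3 + X/6 + X*(-2 + X + X*w)/6 (N(w, X) = ((w + X) + ((X*w + (-2 + X))*X + w))/6 = ((X + w) + ((-2 + X + X*w)*X + w))/6 = ((X + w) + (X*(-2 + X + X*w) + w))/6 = ((X + w) + (w + X*(-2 + X + X*w)))/6 = (X + 2*w + X*(-2 + X + X*w))/6 = w/3 + X/6 + X*(-2 + X + X*w)/6)
N(-3, -4)*(1*(-9) + 9) = (-⅙*(-4) + (⅓)*(-3) + (⅙)*(-4)² + (⅙)*(-3)*(-4)²)*(1*(-9) + 9) = (⅔ - 1 + (⅙)*16 + (⅙)*(-3)*16)*(-9 + 9) = (⅔ - 1 + 8/3 - 8)*0 = -17/3*0 = 0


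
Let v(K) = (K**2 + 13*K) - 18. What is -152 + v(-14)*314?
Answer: -1408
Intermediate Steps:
v(K) = -18 + K**2 + 13*K
-152 + v(-14)*314 = -152 + (-18 + (-14)**2 + 13*(-14))*314 = -152 + (-18 + 196 - 182)*314 = -152 - 4*314 = -152 - 1256 = -1408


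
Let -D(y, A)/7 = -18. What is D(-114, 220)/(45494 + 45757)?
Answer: 14/10139 ≈ 0.0013808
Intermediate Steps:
D(y, A) = 126 (D(y, A) = -7*(-18) = 126)
D(-114, 220)/(45494 + 45757) = 126/(45494 + 45757) = 126/91251 = 126*(1/91251) = 14/10139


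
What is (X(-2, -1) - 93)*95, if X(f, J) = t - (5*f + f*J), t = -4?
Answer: -8455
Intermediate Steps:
X(f, J) = -4 - 5*f - J*f (X(f, J) = -4 - (5*f + f*J) = -4 - (5*f + J*f) = -4 + (-5*f - J*f) = -4 - 5*f - J*f)
(X(-2, -1) - 93)*95 = ((-4 - 5*(-2) - 1*(-1)*(-2)) - 93)*95 = ((-4 + 10 - 2) - 93)*95 = (4 - 93)*95 = -89*95 = -8455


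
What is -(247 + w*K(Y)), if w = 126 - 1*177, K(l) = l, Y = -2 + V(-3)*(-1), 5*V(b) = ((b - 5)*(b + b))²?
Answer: -119249/5 ≈ -23850.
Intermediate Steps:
V(b) = 4*b²*(-5 + b)²/5 (V(b) = ((b - 5)*(b + b))²/5 = ((-5 + b)*(2*b))²/5 = (2*b*(-5 + b))²/5 = (4*b²*(-5 + b)²)/5 = 4*b²*(-5 + b)²/5)
Y = -2314/5 (Y = -2 + ((⅘)*(-3)²*(-5 - 3)²)*(-1) = -2 + ((⅘)*9*(-8)²)*(-1) = -2 + ((⅘)*9*64)*(-1) = -2 + (2304/5)*(-1) = -2 - 2304/5 = -2314/5 ≈ -462.80)
w = -51 (w = 126 - 177 = -51)
-(247 + w*K(Y)) = -(247 - 51*(-2314/5)) = -(247 + 118014/5) = -1*119249/5 = -119249/5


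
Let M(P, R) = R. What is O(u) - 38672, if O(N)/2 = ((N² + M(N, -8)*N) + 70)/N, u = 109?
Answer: -4193090/109 ≈ -38469.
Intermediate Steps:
O(N) = 2*(70 + N² - 8*N)/N (O(N) = 2*(((N² - 8*N) + 70)/N) = 2*((70 + N² - 8*N)/N) = 2*(70 + N² - 8*N)/N)
O(u) - 38672 = (-16 + 2*109 + 140/109) - 38672 = (-16 + 218 + 140*(1/109)) - 38672 = (-16 + 218 + 140/109) - 38672 = 22158/109 - 38672 = -4193090/109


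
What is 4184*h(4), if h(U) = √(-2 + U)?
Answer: 4184*√2 ≈ 5917.1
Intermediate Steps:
4184*h(4) = 4184*√(-2 + 4) = 4184*√2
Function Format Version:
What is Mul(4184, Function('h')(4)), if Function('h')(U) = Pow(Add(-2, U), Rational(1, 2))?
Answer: Mul(4184, Pow(2, Rational(1, 2))) ≈ 5917.1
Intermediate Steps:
Mul(4184, Function('h')(4)) = Mul(4184, Pow(Add(-2, 4), Rational(1, 2))) = Mul(4184, Pow(2, Rational(1, 2)))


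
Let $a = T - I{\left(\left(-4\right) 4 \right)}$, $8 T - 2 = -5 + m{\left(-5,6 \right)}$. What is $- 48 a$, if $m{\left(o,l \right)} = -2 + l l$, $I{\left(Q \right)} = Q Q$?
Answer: $12102$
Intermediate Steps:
$I{\left(Q \right)} = Q^{2}$
$m{\left(o,l \right)} = -2 + l^{2}$
$T = \frac{31}{8}$ ($T = \frac{1}{4} + \frac{-5 - \left(2 - 6^{2}\right)}{8} = \frac{1}{4} + \frac{-5 + \left(-2 + 36\right)}{8} = \frac{1}{4} + \frac{-5 + 34}{8} = \frac{1}{4} + \frac{1}{8} \cdot 29 = \frac{1}{4} + \frac{29}{8} = \frac{31}{8} \approx 3.875$)
$a = - \frac{2017}{8}$ ($a = \frac{31}{8} - \left(\left(-4\right) 4\right)^{2} = \frac{31}{8} - \left(-16\right)^{2} = \frac{31}{8} - 256 = - \frac{2017}{8} \approx -252.13$)
$- 48 a = \left(-48\right) \left(- \frac{2017}{8}\right) = 12102$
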